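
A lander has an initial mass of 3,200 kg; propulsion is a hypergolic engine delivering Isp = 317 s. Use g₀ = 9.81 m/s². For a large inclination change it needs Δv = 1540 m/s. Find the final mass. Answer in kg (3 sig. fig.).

v_e = Isp · g₀ = 317 × 9.81 = 3109.8 m/s.
Rocket equation: m₀/m_f = exp(Δv / v_e) = exp(1540 / 3109.8) = exp(0.4952) = 1.6408.
m_f = m₀ / 1.6408 = 3,200 / 1.6408 = 1,950.27 kg.

final mass ≈ 1950 kg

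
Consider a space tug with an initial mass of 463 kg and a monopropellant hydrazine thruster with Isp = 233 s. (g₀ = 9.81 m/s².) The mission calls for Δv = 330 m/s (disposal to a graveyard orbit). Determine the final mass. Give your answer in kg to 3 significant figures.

final mass ≈ 401 kg

v_e = Isp · g₀ = 233 × 9.81 = 2285.7 m/s.
By the Tsiolkovsky rocket equation, m₀/m_f = exp(Δv / v_e) = exp(330 / 2285.7) = exp(0.1444) = 1.1553.
m_f = m₀ / 1.1553 = 463 / 1.1553 = 400.762 kg.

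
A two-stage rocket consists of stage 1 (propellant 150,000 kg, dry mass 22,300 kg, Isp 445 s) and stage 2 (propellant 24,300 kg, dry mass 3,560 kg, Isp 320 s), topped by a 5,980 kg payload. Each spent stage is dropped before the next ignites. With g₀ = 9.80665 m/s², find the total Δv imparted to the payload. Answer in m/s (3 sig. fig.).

Δv ≈ 9650 m/s

Ignition mass of stage 1 = 150,000+22,300 + 24,300+3,560 + 5,980 = 206,140 kg.
Stage 1: m₀ = 206,140 kg, m_f = 206,140 − 150,000 = 56,140 kg; Δv = 445×9.80665×ln(3.672) = 4364.0×1.3007 ≈ 5676 m/s.
Stage 2: m₀ = 33,840 kg, m_f = 33,840 − 24,300 = 9,540 kg; Δv = 320×9.80665×ln(3.547) = 3138.1×1.2662 ≈ 3973 m/s.
Total Δv = 5676 + 3973 = 9649 m/s.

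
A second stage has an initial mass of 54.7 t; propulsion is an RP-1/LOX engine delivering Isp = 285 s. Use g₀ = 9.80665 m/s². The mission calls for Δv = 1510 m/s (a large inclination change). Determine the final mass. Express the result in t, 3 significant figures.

final mass ≈ 31.9 t

v_e = Isp · g₀ = 285 × 9.80665 = 2794.9 m/s.
m₀/m_f = exp(Δv / v_e) = exp(1510 / 2794.9) = exp(0.5403) = 1.7165.
m_f = m₀ / 1.7165 = 54.7 / 1.7165 = 31.8672 t.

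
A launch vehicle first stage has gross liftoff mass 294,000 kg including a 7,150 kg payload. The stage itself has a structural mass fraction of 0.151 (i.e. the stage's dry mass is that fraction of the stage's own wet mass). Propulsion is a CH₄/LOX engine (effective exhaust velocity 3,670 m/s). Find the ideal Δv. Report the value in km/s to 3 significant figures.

Δv ≈ 6.47 km/s

Stage wet mass = m₀ − payload = 294,000 − 7,150 = 286,850 kg.
Stage dry mass = ε × stage wet mass = 0.151 × 286,850 = 43,314.4 kg.
Burnout mass m_f = stage dry + payload = 43,314.4 + 7,150 = 50,464.4 kg.
Rocket equation: Δv = v_e · ln(294,000/50,464.4) = 3670.0 × ln(5.826) = 3670.0 × 1.7623 ≈ 6468 m/s.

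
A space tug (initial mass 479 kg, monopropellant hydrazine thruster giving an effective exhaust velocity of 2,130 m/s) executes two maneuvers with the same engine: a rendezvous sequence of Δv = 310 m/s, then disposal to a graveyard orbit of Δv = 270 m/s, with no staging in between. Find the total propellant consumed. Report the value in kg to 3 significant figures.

total propellant consumed ≈ 114 kg

After the first burn: m = 479 × exp(−310/2130.0) = 479 × 0.86456 = 414.124 kg.
After the second burn: m = 414.124 × exp(−270/2130.0) = 414.124 × 0.88094 = 364.818 kg.
Total propellant = m₀ − m_final = 479 − 364.818 = 114.182 kg.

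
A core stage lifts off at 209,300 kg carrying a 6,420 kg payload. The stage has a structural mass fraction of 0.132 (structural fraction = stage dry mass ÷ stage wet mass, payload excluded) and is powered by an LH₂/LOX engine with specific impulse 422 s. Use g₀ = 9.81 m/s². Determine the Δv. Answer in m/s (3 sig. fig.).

Stage wet mass = m₀ − payload = 209,300 − 6,420 = 202,880 kg.
Stage dry mass = ε × stage wet mass = 0.132 × 202,880 = 26,780.2 kg.
Burnout mass m_f = stage dry + payload = 26,780.2 + 6,420 = 33,200.2 kg.
v_e = Isp · g₀ = 422 × 9.81 = 4139.8 m/s.
Δv = v_e · ln(209,300/33,200.2) = 4139.8 × ln(6.304) = 4139.8 × 1.8412 ≈ 7622 m/s.

Δv ≈ 7620 m/s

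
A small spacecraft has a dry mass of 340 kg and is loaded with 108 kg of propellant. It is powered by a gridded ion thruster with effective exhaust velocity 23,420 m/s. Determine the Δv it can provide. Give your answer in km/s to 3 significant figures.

Δv ≈ 6.46 km/s

m₀ = m_dry + m_prop = 340 + 108 = 448 kg.
Δv = v_e · ln(m₀/m_f) = 23420.0 × ln(1.318) = 23420.0 × 0.2758 ≈ 6460.4 m/s.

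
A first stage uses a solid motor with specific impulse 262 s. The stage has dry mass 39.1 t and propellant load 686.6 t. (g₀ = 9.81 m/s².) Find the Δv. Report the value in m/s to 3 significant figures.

v_e = Isp · g₀ = 262 × 9.81 = 2570.2 m/s.
m₀ = m_dry + m_prop = 39.1 + 686.6 = 725.7 t.
Δv = v_e · ln(m₀/m_f) = 2570.2 × ln(18.56) = 2570.2 × 2.9210 ≈ 7507.6 m/s.

Δv ≈ 7510 m/s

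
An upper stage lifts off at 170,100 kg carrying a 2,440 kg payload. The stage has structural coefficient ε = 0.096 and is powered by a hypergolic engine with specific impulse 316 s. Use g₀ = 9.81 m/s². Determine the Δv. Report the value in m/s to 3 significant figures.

Δv ≈ 6870 m/s

Stage wet mass = m₀ − payload = 170,100 − 2,440 = 167,660 kg.
Stage dry mass = ε × stage wet mass = 0.096 × 167,660 = 16,095.4 kg.
Burnout mass m_f = stage dry + payload = 16,095.4 + 2,440 = 18,535.4 kg.
v_e = Isp · g₀ = 316 × 9.81 = 3100.0 m/s.
From the ideal rocket equation, Δv = v_e · ln(170,100/18,535.4) = 3100.0 × ln(9.177) = 3100.0 × 2.2167 ≈ 6872 m/s.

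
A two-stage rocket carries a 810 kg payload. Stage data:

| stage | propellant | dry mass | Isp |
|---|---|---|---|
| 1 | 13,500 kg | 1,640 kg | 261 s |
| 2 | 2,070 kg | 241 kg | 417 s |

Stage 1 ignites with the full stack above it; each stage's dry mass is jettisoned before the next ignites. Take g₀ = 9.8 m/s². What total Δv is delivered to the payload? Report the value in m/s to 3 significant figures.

Δv ≈ 7890 m/s

Ignition mass of stage 1 = 13,500+1,640 + 2,070+241 + 810 = 18,261 kg.
Stage 1: m₀ = 18,261 kg, m_f = 18,261 − 13,500 = 4,761 kg; Δv = 261×9.8×ln(3.836) = 2557.8×1.3443 ≈ 3438 m/s.
Stage 2: m₀ = 3,121 kg, m_f = 3,121 − 2,070 = 1,051 kg; Δv = 417×9.8×ln(2.97) = 4086.6×1.0884 ≈ 4448 m/s.
Total Δv = 3438 + 4448 = 7886 m/s.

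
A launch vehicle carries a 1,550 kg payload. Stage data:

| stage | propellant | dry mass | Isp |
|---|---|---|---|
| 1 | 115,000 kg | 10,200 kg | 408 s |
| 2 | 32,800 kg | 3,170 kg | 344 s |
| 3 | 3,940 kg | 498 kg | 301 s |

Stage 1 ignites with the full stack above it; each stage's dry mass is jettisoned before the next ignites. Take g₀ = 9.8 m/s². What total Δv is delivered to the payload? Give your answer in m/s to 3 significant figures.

Ignition mass of stage 1 = 115,000+10,200 + 32,800+3,170 + 3,940+498 + 1,550 = 167,158 kg.
Stage 1: m₀ = 167,158 kg, m_f = 167,158 − 115,000 = 52,158 kg; Δv = 408×9.8×ln(3.205) = 3998.4×1.1647 ≈ 4657 m/s.
Stage 2: m₀ = 41,958 kg, m_f = 41,958 − 32,800 = 9,158 kg; Δv = 344×9.8×ln(4.582) = 3371.2×1.5220 ≈ 5131 m/s.
Stage 3: m₀ = 5,988 kg, m_f = 5,988 − 3,940 = 2,048 kg; Δv = 301×9.8×ln(2.924) = 2949.8×1.0729 ≈ 3165 m/s.
Total Δv = 4657 + 5131 + 3165 = 12953 m/s.

Δv ≈ 13000 m/s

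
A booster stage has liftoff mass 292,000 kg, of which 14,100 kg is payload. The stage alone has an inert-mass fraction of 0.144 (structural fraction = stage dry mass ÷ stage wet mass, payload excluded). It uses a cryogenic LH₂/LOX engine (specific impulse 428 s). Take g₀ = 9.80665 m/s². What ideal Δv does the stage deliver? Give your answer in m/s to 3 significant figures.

Δv ≈ 7070 m/s

Stage wet mass = m₀ − payload = 292,000 − 14,100 = 277,900 kg.
Stage dry mass = ε × stage wet mass = 0.144 × 277,900 = 40,017.6 kg.
Burnout mass m_f = stage dry + payload = 40,017.6 + 14,100 = 54,117.6 kg.
v_e = Isp · g₀ = 428 × 9.80665 = 4197.2 m/s.
Δv = v_e · ln(292,000/54,117.6) = 4197.2 × ln(5.396) = 4197.2 × 1.6856 ≈ 7075 m/s.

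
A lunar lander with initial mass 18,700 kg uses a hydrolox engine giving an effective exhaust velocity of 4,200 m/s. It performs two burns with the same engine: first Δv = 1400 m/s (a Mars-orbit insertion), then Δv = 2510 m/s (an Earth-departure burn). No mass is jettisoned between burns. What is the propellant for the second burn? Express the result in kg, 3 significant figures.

propellant for the second burn ≈ 6030 kg

After the first burn: m = 18700 × exp(−1400/4200.0) = 18700 × 0.71653 = 13,399.1 kg.
After the second burn: m = 13,399.1 × exp(−2510/4200.0) = 13,399.1 × 0.55012 = 7,371.11 kg.
Second-burn propellant = 13,399.1 − 7,371.11 = 6,027.99 kg.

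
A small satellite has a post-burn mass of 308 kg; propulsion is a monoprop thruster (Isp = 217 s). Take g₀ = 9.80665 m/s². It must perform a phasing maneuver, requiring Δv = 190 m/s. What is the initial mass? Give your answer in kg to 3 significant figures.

initial mass ≈ 337 kg

v_e = Isp · g₀ = 217 × 9.80665 = 2128.0 m/s.
m₀/m_f = exp(Δv / v_e) = exp(190 / 2128.0) = exp(0.0893) = 1.0934.
m₀ = m_f × 1.0934 = 308 × 1.0934 = 336.767 kg.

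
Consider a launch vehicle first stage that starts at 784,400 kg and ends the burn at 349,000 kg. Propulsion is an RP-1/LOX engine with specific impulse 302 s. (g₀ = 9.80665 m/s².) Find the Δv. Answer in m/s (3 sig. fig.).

v_e = Isp · g₀ = 302 × 9.80665 = 2961.6 m/s.
Using Δv = v_e ln(m₀/m_f): Δv = v_e · ln(m₀/m_f) = 2961.6 × ln(2.248) = 2961.6 × 0.8098 ≈ 2398.5 m/s.

Δv ≈ 2400 m/s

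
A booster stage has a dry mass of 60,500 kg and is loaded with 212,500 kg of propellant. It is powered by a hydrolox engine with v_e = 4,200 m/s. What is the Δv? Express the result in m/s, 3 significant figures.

m₀ = m_dry + m_prop = 60,500 + 212,500 = 273,000 kg.
From the ideal rocket equation, Δv = v_e · ln(m₀/m_f) = 4200.0 × ln(4.512) = 4200.0 × 1.5068 ≈ 6328.7 m/s.

Δv ≈ 6330 m/s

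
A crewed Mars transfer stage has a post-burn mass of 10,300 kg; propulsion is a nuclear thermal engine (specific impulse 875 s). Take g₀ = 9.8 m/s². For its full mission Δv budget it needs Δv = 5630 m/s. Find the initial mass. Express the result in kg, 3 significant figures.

v_e = Isp · g₀ = 875 × 9.8 = 8575.0 m/s.
Rocket equation: m₀/m_f = exp(Δv / v_e) = exp(5630 / 8575.0) = exp(0.6566) = 1.9281.
m₀ = m_f × 1.9281 = 10,300 × 1.9281 = 19,859.4 kg.

initial mass ≈ 19900 kg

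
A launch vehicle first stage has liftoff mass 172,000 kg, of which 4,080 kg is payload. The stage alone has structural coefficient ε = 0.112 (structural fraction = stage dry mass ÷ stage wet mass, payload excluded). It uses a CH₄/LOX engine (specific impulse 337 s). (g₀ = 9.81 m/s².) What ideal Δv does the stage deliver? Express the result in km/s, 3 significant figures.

Stage wet mass = m₀ − payload = 172,000 − 4,080 = 167,920 kg.
Stage dry mass = ε × stage wet mass = 0.112 × 167,920 = 18,807 kg.
Burnout mass m_f = stage dry + payload = 18,807 + 4,080 = 22,887 kg.
v_e = Isp · g₀ = 337 × 9.81 = 3306.0 m/s.
Δv = v_e · ln(172,000/22,887) = 3306.0 × ln(7.515) = 3306.0 × 2.0169 ≈ 6668 m/s.

Δv ≈ 6.67 km/s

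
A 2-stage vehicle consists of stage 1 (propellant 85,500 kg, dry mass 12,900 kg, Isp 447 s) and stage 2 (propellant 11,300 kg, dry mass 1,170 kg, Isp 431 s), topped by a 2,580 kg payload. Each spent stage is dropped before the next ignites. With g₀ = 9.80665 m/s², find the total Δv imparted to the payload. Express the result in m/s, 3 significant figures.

Ignition mass of stage 1 = 85,500+12,900 + 11,300+1,170 + 2,580 = 113,450 kg.
Stage 1: m₀ = 113,450 kg, m_f = 113,450 − 85,500 = 27,950 kg; Δv = 447×9.80665×ln(4.059) = 4383.6×1.4009 ≈ 6141 m/s.
Stage 2: m₀ = 15,050 kg, m_f = 15,050 − 11,300 = 3,750 kg; Δv = 431×9.80665×ln(4.013) = 4226.7×1.3896 ≈ 5873 m/s.
Total Δv = 6141 + 5873 = 12014 m/s.

Δv ≈ 12000 m/s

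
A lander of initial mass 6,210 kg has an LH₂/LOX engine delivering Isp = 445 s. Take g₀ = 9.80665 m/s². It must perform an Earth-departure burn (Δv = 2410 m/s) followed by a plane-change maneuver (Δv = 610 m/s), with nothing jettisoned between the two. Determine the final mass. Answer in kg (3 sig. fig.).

final mass ≈ 3110 kg

v_e = Isp · g₀ = 445 × 9.80665 = 4364.0 m/s.
After the first burn: m = 6210 × exp(−2410/4364.0) = 6210 × 0.57565 = 3,574.79 kg.
After the second burn: m = 3,574.79 × exp(−610/4364.0) = 3,574.79 × 0.86955 = 3,108.46 kg.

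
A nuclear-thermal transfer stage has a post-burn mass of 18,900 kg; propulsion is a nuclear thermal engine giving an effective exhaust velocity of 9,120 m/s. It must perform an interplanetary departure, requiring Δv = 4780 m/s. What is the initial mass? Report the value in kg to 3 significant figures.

m₀/m_f = exp(Δv / v_e) = exp(4780 / 9120.0) = exp(0.5241) = 1.6890.
m₀ = m_f × 1.6890 = 18,900 × 1.6890 = 31,922.1 kg.

initial mass ≈ 31900 kg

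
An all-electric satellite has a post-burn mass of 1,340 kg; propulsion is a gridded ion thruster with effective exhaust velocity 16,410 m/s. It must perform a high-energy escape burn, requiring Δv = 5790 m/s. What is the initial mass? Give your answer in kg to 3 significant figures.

initial mass ≈ 1910 kg

m₀/m_f = exp(Δv / v_e) = exp(5790 / 16410.0) = exp(0.3528) = 1.4231.
m₀ = m_f × 1.4231 = 1,340 × 1.4231 = 1,906.95 kg.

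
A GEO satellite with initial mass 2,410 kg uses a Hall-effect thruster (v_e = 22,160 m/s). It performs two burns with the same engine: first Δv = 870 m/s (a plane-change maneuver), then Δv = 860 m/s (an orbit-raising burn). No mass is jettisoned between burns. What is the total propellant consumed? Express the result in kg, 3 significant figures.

After the first burn: m = 2410 × exp(−870/22160.0) = 2410 × 0.96150 = 2,317.22 kg.
After the second burn: m = 2,317.22 × exp(−860/22160.0) = 2,317.22 × 0.96193 = 2,229 kg.
Total propellant = m₀ − m_final = 2410 − 2,229 = 181 kg.

total propellant consumed ≈ 181 kg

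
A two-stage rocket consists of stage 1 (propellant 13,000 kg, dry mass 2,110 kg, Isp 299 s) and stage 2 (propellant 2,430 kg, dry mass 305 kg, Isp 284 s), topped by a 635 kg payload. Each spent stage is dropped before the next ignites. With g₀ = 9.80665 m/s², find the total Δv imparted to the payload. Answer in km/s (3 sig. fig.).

Δv ≈ 7.12 km/s

Ignition mass of stage 1 = 13,000+2,110 + 2,430+305 + 635 = 18,480 kg.
Stage 1: m₀ = 18,480 kg, m_f = 18,480 − 13,000 = 5,480 kg; Δv = 299×9.80665×ln(3.372) = 2932.2×1.2156 ≈ 3564 m/s.
Stage 2: m₀ = 3,370 kg, m_f = 3,370 − 2,430 = 940 kg; Δv = 284×9.80665×ln(3.585) = 2785.1×1.2768 ≈ 3556 m/s.
Total Δv = 3564 + 3556 = 7120 m/s.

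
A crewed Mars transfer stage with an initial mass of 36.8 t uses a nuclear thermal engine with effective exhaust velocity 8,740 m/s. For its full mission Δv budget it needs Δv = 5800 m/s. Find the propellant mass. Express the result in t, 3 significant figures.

propellant mass ≈ 17.8 t

By the Tsiolkovsky rocket equation, m₀/m_f = exp(Δv / v_e) = exp(5800 / 8740.0) = exp(0.6636) = 1.9418.
m_f = 36.8 / 1.9418 = 18.9515 t, so propellant = m₀ − m_f = 36.8 − 18.9515 = 17.8485 t.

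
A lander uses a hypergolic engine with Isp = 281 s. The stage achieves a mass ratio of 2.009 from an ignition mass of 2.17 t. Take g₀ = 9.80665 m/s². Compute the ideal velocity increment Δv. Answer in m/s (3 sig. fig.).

v_e = Isp · g₀ = 281 × 9.80665 = 2755.7 m/s.
Rocket equation: Δv = v_e · ln(2.009) = 2755.7 × 0.6976 ≈ 1922.5 m/s.

Δv ≈ 1920 m/s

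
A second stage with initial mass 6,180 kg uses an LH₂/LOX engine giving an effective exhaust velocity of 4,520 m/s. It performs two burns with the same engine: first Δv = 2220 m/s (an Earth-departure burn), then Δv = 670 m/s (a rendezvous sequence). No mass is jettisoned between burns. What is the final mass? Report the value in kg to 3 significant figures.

final mass ≈ 3260 kg

After the first burn: m = 6180 × exp(−2220/4520.0) = 6180 × 0.61192 = 3,781.67 kg.
After the second burn: m = 3,781.67 × exp(−670/4520.0) = 3,781.67 × 0.86223 = 3,260.67 kg.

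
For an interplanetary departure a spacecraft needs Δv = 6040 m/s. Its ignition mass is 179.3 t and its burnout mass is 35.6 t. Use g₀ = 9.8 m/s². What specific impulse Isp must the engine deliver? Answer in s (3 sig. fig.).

Isp ≈ 381 s

ln(m₀/m_f) = ln(179300/35600) = ln(5.037) = 1.6167.
v_e = Δv / ln(m₀/m_f) = 6040 / 1.6167 = 3736.0 m/s.
Isp = v_e / g₀ = 3736.0 / 9.8 = 381.2 s.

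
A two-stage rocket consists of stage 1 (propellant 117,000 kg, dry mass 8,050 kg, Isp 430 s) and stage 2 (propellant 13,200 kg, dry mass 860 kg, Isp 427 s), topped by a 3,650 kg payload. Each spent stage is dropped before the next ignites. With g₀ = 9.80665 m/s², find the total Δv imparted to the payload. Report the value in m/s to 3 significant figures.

Ignition mass of stage 1 = 117,000+8,050 + 13,200+860 + 3,650 = 142,760 kg.
Stage 1: m₀ = 142,760 kg, m_f = 142,760 − 117,000 = 25,760 kg; Δv = 430×9.80665×ln(5.542) = 4216.9×1.7123 ≈ 7221 m/s.
Stage 2: m₀ = 17,710 kg, m_f = 17,710 − 13,200 = 4,510 kg; Δv = 427×9.80665×ln(3.927) = 4187.4×1.3678 ≈ 5728 m/s.
Total Δv = 7221 + 5728 = 12949 m/s.

Δv ≈ 12900 m/s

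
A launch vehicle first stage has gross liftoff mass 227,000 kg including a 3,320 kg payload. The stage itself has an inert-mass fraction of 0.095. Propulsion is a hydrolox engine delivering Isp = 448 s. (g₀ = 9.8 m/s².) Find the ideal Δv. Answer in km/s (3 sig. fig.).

Δv ≈ 9.76 km/s

Stage wet mass = m₀ − payload = 227,000 − 3,320 = 223,680 kg.
Stage dry mass = ε × stage wet mass = 0.095 × 223,680 = 21,249.6 kg.
Burnout mass m_f = stage dry + payload = 21,249.6 + 3,320 = 24,569.6 kg.
v_e = Isp · g₀ = 448 × 9.8 = 4390.4 m/s.
Δv = v_e · ln(227,000/24,569.6) = 4390.4 × ln(9.239) = 4390.4 × 2.2234 ≈ 9762 m/s.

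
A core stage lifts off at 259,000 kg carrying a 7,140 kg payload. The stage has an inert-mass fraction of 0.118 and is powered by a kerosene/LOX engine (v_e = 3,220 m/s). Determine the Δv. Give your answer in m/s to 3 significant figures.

Stage wet mass = m₀ − payload = 259,000 − 7,140 = 251,860 kg.
Stage dry mass = ε × stage wet mass = 0.118 × 251,860 = 29,719.5 kg.
Burnout mass m_f = stage dry + payload = 29,719.5 + 7,140 = 36,859.5 kg.
By the Tsiolkovsky rocket equation, Δv = v_e · ln(259,000/36,859.5) = 3220.0 × ln(7.027) = 3220.0 × 1.9497 ≈ 6278 m/s.

Δv ≈ 6280 m/s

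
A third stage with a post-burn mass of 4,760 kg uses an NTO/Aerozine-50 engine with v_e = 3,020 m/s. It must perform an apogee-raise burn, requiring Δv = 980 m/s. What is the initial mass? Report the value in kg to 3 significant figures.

m₀/m_f = exp(Δv / v_e) = exp(980 / 3020.0) = exp(0.3245) = 1.3833.
m₀ = m_f × 1.3833 = 4,760 × 1.3833 = 6,584.51 kg.

initial mass ≈ 6580 kg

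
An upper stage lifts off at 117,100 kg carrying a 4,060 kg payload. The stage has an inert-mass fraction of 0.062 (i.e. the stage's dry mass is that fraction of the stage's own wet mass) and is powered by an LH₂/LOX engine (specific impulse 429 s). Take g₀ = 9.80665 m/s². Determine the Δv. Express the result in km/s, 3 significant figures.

Δv ≈ 9.92 km/s

Stage wet mass = m₀ − payload = 117,100 − 4,060 = 113,040 kg.
Stage dry mass = ε × stage wet mass = 0.062 × 113,040 = 7,008.48 kg.
Burnout mass m_f = stage dry + payload = 7,008.48 + 4,060 = 11,068.48 kg.
v_e = Isp · g₀ = 429 × 9.80665 = 4207.1 m/s.
Rocket equation: Δv = v_e · ln(117,100/11,068.48) = 4207.1 × ln(10.58) = 4207.1 × 2.3589 ≈ 9924 m/s.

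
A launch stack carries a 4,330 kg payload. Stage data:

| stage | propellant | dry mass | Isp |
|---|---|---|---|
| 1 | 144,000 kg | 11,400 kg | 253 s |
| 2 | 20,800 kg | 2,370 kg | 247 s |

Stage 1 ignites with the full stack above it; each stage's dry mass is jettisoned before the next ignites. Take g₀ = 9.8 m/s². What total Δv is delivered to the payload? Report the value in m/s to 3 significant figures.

Δv ≈ 7260 m/s

Ignition mass of stage 1 = 144,000+11,400 + 20,800+2,370 + 4,330 = 182,900 kg.
Stage 1: m₀ = 182,900 kg, m_f = 182,900 − 144,000 = 38,900 kg; Δv = 253×9.8×ln(4.702) = 2479.4×1.5479 ≈ 3838 m/s.
Stage 2: m₀ = 27,500 kg, m_f = 27,500 − 20,800 = 6,700 kg; Δv = 247×9.8×ln(4.104) = 2420.6×1.4121 ≈ 3418 m/s.
Total Δv = 3838 + 3418 = 7256 m/s.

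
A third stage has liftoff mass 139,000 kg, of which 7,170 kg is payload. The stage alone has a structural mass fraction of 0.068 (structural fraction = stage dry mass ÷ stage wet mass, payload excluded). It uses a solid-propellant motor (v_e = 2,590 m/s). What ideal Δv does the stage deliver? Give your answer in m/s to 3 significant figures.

Stage wet mass = m₀ − payload = 139,000 − 7,170 = 131,830 kg.
Stage dry mass = ε × stage wet mass = 0.068 × 131,830 = 8,964.44 kg.
Burnout mass m_f = stage dry + payload = 8,964.44 + 7,170 = 16,134.44 kg.
Rocket equation: Δv = v_e · ln(139,000/16,134.44) = 2590.0 × ln(8.615) = 2590.0 × 2.1535 ≈ 5578 m/s.

Δv ≈ 5580 m/s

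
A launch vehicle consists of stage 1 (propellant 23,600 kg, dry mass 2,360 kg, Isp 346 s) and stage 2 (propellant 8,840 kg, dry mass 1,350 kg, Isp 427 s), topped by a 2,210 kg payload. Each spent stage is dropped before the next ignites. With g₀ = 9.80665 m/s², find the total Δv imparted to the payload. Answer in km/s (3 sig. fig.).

Ignition mass of stage 1 = 23,600+2,360 + 8,840+1,350 + 2,210 = 38,360 kg.
Stage 1: m₀ = 38,360 kg, m_f = 38,360 − 23,600 = 14,760 kg; Δv = 346×9.80665×ln(2.599) = 3393.1×0.9551 ≈ 3241 m/s.
Stage 2: m₀ = 12,400 kg, m_f = 12,400 − 8,840 = 3,560 kg; Δv = 427×9.80665×ln(3.483) = 4187.4×1.2479 ≈ 5226 m/s.
Total Δv = 3241 + 5226 = 8467 m/s.

Δv ≈ 8.47 km/s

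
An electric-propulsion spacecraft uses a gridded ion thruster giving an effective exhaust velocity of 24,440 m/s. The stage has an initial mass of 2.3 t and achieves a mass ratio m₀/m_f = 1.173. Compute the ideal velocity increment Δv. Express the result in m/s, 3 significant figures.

Δv ≈ 3900 m/s

From the ideal rocket equation, Δv = v_e · ln(1.173) = 24440.0 × 0.1596 ≈ 3899.8 m/s.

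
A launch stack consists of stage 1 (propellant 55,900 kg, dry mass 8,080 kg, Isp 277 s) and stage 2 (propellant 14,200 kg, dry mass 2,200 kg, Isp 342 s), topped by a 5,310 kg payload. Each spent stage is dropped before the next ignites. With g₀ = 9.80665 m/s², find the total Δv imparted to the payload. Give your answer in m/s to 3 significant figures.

Ignition mass of stage 1 = 55,900+8,080 + 14,200+2,200 + 5,310 = 85,690 kg.
Stage 1: m₀ = 85,690 kg, m_f = 85,690 − 55,900 = 29,790 kg; Δv = 277×9.80665×ln(2.876) = 2716.4×1.0566 ≈ 2870 m/s.
Stage 2: m₀ = 21,710 kg, m_f = 21,710 − 14,200 = 7,510 kg; Δv = 342×9.80665×ln(2.891) = 3353.9×1.0615 ≈ 3560 m/s.
Total Δv = 2870 + 3560 = 6430 m/s.

Δv ≈ 6430 m/s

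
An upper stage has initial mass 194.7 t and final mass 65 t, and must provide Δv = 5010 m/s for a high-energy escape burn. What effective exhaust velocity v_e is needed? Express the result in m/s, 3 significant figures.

ln(m₀/m_f) = ln(194700/65000) = ln(2.995) = 1.0971.
Rocket equation: v_e = Δv / ln(m₀/m_f) = 5010 / 1.0971 = 4566.7 m/s.

v_e ≈ 4570 m/s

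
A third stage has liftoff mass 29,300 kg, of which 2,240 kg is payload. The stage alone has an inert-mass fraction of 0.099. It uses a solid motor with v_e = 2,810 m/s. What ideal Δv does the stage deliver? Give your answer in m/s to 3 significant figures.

Stage wet mass = m₀ − payload = 29,300 − 2,240 = 27,060 kg.
Stage dry mass = ε × stage wet mass = 0.099 × 27,060 = 2,678.94 kg.
Burnout mass m_f = stage dry + payload = 2,678.94 + 2,240 = 4,918.94 kg.
Using Δv = v_e ln(m₀/m_f): Δv = v_e · ln(29,300/4,918.94) = 2810.0 × ln(5.957) = 2810.0 × 1.7845 ≈ 5014 m/s.

Δv ≈ 5010 m/s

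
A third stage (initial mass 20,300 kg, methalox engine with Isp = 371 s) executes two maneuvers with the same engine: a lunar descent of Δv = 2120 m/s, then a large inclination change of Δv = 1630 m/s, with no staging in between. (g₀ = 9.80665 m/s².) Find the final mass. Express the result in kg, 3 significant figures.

final mass ≈ 7240 kg

v_e = Isp · g₀ = 371 × 9.80665 = 3638.3 m/s.
After the first burn: m = 20300 × exp(−2120/3638.3) = 20300 × 0.55839 = 11,335.3 kg.
After the second burn: m = 11,335.3 × exp(−1630/3638.3) = 11,335.3 × 0.63889 = 7,242.01 kg.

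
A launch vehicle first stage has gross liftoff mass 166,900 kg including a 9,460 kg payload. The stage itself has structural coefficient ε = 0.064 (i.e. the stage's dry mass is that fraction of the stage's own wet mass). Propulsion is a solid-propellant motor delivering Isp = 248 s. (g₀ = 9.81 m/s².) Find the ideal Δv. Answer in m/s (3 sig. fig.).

Stage wet mass = m₀ − payload = 166,900 − 9,460 = 157,440 kg.
Stage dry mass = ε × stage wet mass = 0.064 × 157,440 = 10,076.2 kg.
Burnout mass m_f = stage dry + payload = 10,076.2 + 9,460 = 19,536.2 kg.
v_e = Isp · g₀ = 248 × 9.81 = 2432.9 m/s.
Δv = v_e · ln(166,900/19,536.2) = 2432.9 × ln(8.543) = 2432.9 × 2.1451 ≈ 5219 m/s.

Δv ≈ 5220 m/s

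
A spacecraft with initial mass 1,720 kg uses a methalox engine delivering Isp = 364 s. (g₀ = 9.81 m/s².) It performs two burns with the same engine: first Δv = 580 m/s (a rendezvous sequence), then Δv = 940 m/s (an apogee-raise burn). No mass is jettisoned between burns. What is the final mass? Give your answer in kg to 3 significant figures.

final mass ≈ 1120 kg

v_e = Isp · g₀ = 364 × 9.81 = 3570.8 m/s.
After the first burn: m = 1720 × exp(−580/3570.8) = 1720 × 0.85008 = 1,462.14 kg.
After the second burn: m = 1,462.14 × exp(−940/3570.8) = 1,462.14 × 0.76855 = 1,123.73 kg.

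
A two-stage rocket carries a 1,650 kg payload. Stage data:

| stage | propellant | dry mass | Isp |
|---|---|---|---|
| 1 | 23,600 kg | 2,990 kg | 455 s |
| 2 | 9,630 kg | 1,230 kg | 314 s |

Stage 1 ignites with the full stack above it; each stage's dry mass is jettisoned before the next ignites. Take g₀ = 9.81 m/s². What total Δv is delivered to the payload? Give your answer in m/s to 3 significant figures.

Ignition mass of stage 1 = 23,600+2,990 + 9,630+1,230 + 1,650 = 39,100 kg.
Stage 1: m₀ = 39,100 kg, m_f = 39,100 − 23,600 = 15,500 kg; Δv = 455×9.81×ln(2.523) = 4463.6×0.9253 ≈ 4130 m/s.
Stage 2: m₀ = 12,510 kg, m_f = 12,510 − 9,630 = 2,880 kg; Δv = 314×9.81×ln(4.344) = 3080.3×1.4687 ≈ 4524 m/s.
Total Δv = 4130 + 4524 = 8654 m/s.

Δv ≈ 8650 m/s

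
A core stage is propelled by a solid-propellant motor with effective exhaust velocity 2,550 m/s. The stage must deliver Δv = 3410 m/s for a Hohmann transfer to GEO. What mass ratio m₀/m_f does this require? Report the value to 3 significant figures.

mass ratio ≈ 3.81

m₀/m_f = exp(Δv / v_e) = exp(3410 / 2550.0) = exp(1.3373) = 3.8086.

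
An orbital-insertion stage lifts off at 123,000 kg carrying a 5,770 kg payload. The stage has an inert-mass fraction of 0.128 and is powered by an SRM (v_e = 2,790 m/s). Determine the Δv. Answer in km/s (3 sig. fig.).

Stage wet mass = m₀ − payload = 123,000 − 5,770 = 117,230 kg.
Stage dry mass = ε × stage wet mass = 0.128 × 117,230 = 15,005.4 kg.
Burnout mass m_f = stage dry + payload = 15,005.4 + 5,770 = 20,775.4 kg.
From the ideal rocket equation, Δv = v_e · ln(123,000/20,775.4) = 2790.0 × ln(5.92) = 2790.0 × 1.7784 ≈ 4962 m/s.

Δv ≈ 4.96 km/s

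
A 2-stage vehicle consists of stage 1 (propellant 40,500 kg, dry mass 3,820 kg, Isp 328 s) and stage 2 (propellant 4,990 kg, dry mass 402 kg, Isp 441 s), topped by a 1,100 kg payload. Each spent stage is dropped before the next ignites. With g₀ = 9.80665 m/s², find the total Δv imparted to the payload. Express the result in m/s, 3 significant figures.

Δv ≈ 11500 m/s

Ignition mass of stage 1 = 40,500+3,820 + 4,990+402 + 1,100 = 50,812 kg.
Stage 1: m₀ = 50,812 kg, m_f = 50,812 − 40,500 = 10,312 kg; Δv = 328×9.80665×ln(4.927) = 3216.6×1.5948 ≈ 5130 m/s.
Stage 2: m₀ = 6,492 kg, m_f = 6,492 − 4,990 = 1,502 kg; Δv = 441×9.80665×ln(4.322) = 4324.7×1.4638 ≈ 6330 m/s.
Total Δv = 5130 + 6330 = 11460 m/s.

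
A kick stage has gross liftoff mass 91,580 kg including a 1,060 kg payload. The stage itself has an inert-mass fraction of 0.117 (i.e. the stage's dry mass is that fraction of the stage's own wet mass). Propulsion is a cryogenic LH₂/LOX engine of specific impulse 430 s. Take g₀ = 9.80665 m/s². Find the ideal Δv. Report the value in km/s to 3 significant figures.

Δv ≈ 8.69 km/s

Stage wet mass = m₀ − payload = 91,580 − 1,060 = 90,520 kg.
Stage dry mass = ε × stage wet mass = 0.117 × 90,520 = 10,590.8 kg.
Burnout mass m_f = stage dry + payload = 10,590.8 + 1,060 = 11,650.8 kg.
v_e = Isp · g₀ = 430 × 9.80665 = 4216.9 m/s.
Δv = v_e · ln(91,580/11,650.8) = 4216.9 × ln(7.86) = 4216.9 × 2.0618 ≈ 8694 m/s.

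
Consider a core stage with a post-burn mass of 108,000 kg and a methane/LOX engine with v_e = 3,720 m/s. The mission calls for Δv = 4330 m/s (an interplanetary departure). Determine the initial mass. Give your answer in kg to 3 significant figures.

initial mass ≈ 346000 kg

Rocket equation: m₀/m_f = exp(Δv / v_e) = exp(4330 / 3720.0) = exp(1.1640) = 3.2026.
m₀ = m_f × 3.2026 = 108,000 × 3.2026 = 345,881 kg.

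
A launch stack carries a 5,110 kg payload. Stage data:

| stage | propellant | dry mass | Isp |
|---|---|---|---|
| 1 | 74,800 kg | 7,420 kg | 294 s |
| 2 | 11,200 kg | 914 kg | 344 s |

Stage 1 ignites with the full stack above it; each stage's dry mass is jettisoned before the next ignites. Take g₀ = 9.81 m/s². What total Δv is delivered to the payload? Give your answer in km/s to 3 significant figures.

Δv ≈ 7.57 km/s

Ignition mass of stage 1 = 74,800+7,420 + 11,200+914 + 5,110 = 99,444 kg.
Stage 1: m₀ = 99,444 kg, m_f = 99,444 − 74,800 = 24,644 kg; Δv = 294×9.81×ln(4.035) = 2884.1×1.3951 ≈ 4024 m/s.
Stage 2: m₀ = 17,224 kg, m_f = 17,224 − 11,200 = 6,024 kg; Δv = 344×9.81×ln(2.859) = 3374.6×1.0506 ≈ 3545 m/s.
Total Δv = 4024 + 3545 = 7569 m/s.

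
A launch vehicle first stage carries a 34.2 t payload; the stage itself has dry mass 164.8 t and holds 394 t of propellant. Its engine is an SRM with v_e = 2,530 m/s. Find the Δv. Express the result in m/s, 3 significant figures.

m₀ = payload + dry + propellant = 34.2 + 164.8 + 394 = 593 t.
m_f = payload + dry = 34.2 + 164.8 = 199 t.
Δv = v_e · ln(m₀/m_f) = 2530.0 × ln(2.98) = 2530.0 × 1.0919 ≈ 2762.5 m/s.

Δv ≈ 2760 m/s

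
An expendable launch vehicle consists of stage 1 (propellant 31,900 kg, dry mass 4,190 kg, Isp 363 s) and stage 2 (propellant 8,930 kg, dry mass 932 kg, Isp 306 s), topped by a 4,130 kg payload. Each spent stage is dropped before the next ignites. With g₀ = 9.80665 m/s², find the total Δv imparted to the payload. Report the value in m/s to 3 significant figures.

Δv ≈ 6660 m/s

Ignition mass of stage 1 = 31,900+4,190 + 8,930+932 + 4,130 = 50,082 kg.
Stage 1: m₀ = 50,082 kg, m_f = 50,082 − 31,900 = 18,182 kg; Δv = 363×9.80665×ln(2.754) = 3559.8×1.0132 ≈ 3607 m/s.
Stage 2: m₀ = 13,992 kg, m_f = 13,992 − 8,930 = 5,062 kg; Δv = 306×9.80665×ln(2.764) = 3000.8×1.0167 ≈ 3051 m/s.
Total Δv = 3607 + 3051 = 6658 m/s.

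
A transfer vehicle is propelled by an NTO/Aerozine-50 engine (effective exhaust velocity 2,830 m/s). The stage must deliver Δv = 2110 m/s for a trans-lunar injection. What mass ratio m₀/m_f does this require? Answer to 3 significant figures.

By the Tsiolkovsky rocket equation, m₀/m_f = exp(Δv / v_e) = exp(2110 / 2830.0) = exp(0.7456) = 2.1077.

mass ratio ≈ 2.11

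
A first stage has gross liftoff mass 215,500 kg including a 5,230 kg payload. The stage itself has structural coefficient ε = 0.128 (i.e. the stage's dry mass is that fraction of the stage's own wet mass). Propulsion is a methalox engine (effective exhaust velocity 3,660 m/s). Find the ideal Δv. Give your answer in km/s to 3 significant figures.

Δv ≈ 6.96 km/s

Stage wet mass = m₀ − payload = 215,500 − 5,230 = 210,270 kg.
Stage dry mass = ε × stage wet mass = 0.128 × 210,270 = 26,914.6 kg.
Burnout mass m_f = stage dry + payload = 26,914.6 + 5,230 = 32,144.6 kg.
Δv = v_e · ln(215,500/32,144.6) = 3660.0 × ln(6.704) = 3660.0 × 1.9027 ≈ 6964 m/s.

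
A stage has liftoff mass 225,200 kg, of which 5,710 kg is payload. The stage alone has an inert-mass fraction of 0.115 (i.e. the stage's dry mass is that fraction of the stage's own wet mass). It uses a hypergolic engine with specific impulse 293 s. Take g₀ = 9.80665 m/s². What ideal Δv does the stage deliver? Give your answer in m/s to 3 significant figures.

Δv ≈ 5700 m/s

Stage wet mass = m₀ − payload = 225,200 − 5,710 = 219,490 kg.
Stage dry mass = ε × stage wet mass = 0.115 × 219,490 = 25,241.4 kg.
Burnout mass m_f = stage dry + payload = 25,241.4 + 5,710 = 30,951.4 kg.
v_e = Isp · g₀ = 293 × 9.80665 = 2873.3 m/s.
Δv = v_e · ln(225,200/30,951.4) = 2873.3 × ln(7.276) = 2873.3 × 1.9846 ≈ 5702 m/s.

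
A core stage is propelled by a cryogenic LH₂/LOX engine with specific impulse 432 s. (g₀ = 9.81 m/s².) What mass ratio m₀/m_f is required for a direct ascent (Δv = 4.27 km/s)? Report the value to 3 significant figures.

v_e = Isp · g₀ = 432 × 9.81 = 4237.9 m/s.
Rocket equation: m₀/m_f = exp(Δv / v_e) = exp(4270 / 4237.9) = exp(1.0076) = 2.7389.

mass ratio ≈ 2.74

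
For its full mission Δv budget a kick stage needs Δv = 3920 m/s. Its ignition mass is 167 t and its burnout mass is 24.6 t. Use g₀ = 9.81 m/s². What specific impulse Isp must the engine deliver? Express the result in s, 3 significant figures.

ln(m₀/m_f) = ln(167000/24600) = ln(6.789) = 1.9152.
From the ideal rocket equation, v_e = Δv / ln(m₀/m_f) = 3920 / 1.9152 = 2046.7 m/s.
Isp = v_e / g₀ = 2046.7 / 9.81 = 208.6 s.

Isp ≈ 209 s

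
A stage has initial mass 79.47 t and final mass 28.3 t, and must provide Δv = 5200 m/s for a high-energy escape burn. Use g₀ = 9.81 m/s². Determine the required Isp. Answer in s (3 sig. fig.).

ln(m₀/m_f) = ln(79470/28300) = ln(2.808) = 1.0325.
v_e = Δv / ln(m₀/m_f) = 5200 / 1.0325 = 5036.2 m/s.
Isp = v_e / g₀ = 5036.2 / 9.81 = 513.4 s.

Isp ≈ 513 s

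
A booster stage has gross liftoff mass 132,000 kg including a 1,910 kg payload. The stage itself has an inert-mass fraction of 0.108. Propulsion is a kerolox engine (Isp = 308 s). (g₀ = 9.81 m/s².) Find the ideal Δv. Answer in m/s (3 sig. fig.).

Δv ≈ 6380 m/s

Stage wet mass = m₀ − payload = 132,000 − 1,910 = 130,090 kg.
Stage dry mass = ε × stage wet mass = 0.108 × 130,090 = 14,049.7 kg.
Burnout mass m_f = stage dry + payload = 14,049.7 + 1,910 = 15,959.7 kg.
v_e = Isp · g₀ = 308 × 9.81 = 3021.5 m/s.
Using Δv = v_e ln(m₀/m_f): Δv = v_e · ln(132,000/15,959.7) = 3021.5 × ln(8.271) = 3021.5 × 2.1127 ≈ 6384 m/s.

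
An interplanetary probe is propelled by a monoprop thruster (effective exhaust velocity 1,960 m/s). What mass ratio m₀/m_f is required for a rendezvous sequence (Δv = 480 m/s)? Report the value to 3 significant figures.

Using Δv = v_e ln(m₀/m_f): m₀/m_f = exp(Δv / v_e) = exp(480 / 1960.0) = exp(0.2449) = 1.2775.

mass ratio ≈ 1.28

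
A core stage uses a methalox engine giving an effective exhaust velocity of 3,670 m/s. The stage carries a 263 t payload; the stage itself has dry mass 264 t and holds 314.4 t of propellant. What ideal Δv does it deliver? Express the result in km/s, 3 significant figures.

m₀ = payload + dry + propellant = 263 + 264 + 314.4 = 841.4 t.
m_f = payload + dry = 263 + 264 = 527 t.
Rocket equation: Δv = v_e · ln(m₀/m_f) = 3670.0 × ln(1.597) = 3670.0 × 0.4679 ≈ 1717.1 m/s.

Δv ≈ 1.72 km/s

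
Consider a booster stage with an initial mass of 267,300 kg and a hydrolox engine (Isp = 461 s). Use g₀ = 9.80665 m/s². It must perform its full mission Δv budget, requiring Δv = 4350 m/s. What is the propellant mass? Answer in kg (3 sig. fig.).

propellant mass ≈ 165000 kg

v_e = Isp · g₀ = 461 × 9.80665 = 4520.9 m/s.
From the ideal rocket equation, m₀/m_f = exp(Δv / v_e) = exp(4350 / 4520.9) = exp(0.9622) = 2.6175.
m_f = 267,300 / 2.6175 = 102,120 kg, so propellant = m₀ − m_f = 267,300 − 102,120 = 165,180 kg.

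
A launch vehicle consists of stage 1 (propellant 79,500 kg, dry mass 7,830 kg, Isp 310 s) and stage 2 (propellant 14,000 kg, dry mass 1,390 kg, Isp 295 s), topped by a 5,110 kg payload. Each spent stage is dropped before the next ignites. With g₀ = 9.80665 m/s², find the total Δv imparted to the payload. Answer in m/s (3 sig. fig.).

Δv ≈ 7390 m/s

Ignition mass of stage 1 = 79,500+7,830 + 14,000+1,390 + 5,110 = 107,830 kg.
Stage 1: m₀ = 107,830 kg, m_f = 107,830 − 79,500 = 28,330 kg; Δv = 310×9.80665×ln(3.806) = 3040.1×1.3366 ≈ 4063 m/s.
Stage 2: m₀ = 20,500 kg, m_f = 20,500 − 14,000 = 6,500 kg; Δv = 295×9.80665×ln(3.154) = 2893.0×1.1486 ≈ 3323 m/s.
Total Δv = 4063 + 3323 = 7386 m/s.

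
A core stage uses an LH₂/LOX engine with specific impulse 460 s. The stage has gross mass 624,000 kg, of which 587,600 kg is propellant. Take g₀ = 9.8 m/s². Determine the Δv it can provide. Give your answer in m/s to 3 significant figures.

Δv ≈ 12800 m/s

v_e = Isp · g₀ = 460 × 9.8 = 4508.0 m/s.
m_f = m₀ − m_prop = 624,000 − 587,600 = 36,400 kg.
Δv = v_e · ln(m₀/m_f) = 4508.0 × ln(17.14) = 4508.0 × 2.8416 ≈ 12809.8 m/s.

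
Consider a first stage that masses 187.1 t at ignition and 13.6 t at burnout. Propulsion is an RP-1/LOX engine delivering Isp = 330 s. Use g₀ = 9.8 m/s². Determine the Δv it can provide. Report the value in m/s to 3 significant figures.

Δv ≈ 8480 m/s

v_e = Isp · g₀ = 330 × 9.8 = 3234.0 m/s.
Using Δv = v_e ln(m₀/m_f): Δv = v_e · ln(m₀/m_f) = 3234.0 × ln(13.76) = 3234.0 × 2.6216 ≈ 8478.2 m/s.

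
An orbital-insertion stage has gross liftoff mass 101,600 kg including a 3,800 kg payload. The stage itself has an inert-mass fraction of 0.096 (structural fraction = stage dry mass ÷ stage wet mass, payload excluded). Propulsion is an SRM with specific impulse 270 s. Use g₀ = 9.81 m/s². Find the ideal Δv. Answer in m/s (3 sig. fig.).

Δv ≈ 5410 m/s

Stage wet mass = m₀ − payload = 101,600 − 3,800 = 97,800 kg.
Stage dry mass = ε × stage wet mass = 0.096 × 97,800 = 9,388.8 kg.
Burnout mass m_f = stage dry + payload = 9,388.8 + 3,800 = 13,188.8 kg.
v_e = Isp · g₀ = 270 × 9.81 = 2648.7 m/s.
From the ideal rocket equation, Δv = v_e · ln(101,600/13,188.8) = 2648.7 × ln(7.704) = 2648.7 × 2.0417 ≈ 5408 m/s.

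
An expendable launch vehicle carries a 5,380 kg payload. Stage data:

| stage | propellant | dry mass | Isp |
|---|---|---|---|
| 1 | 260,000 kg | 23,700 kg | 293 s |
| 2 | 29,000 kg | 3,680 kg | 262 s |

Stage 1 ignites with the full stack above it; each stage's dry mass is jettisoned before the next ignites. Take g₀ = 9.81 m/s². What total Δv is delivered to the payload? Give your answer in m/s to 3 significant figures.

Ignition mass of stage 1 = 260,000+23,700 + 29,000+3,680 + 5,380 = 321,760 kg.
Stage 1: m₀ = 321,760 kg, m_f = 321,760 − 260,000 = 61,760 kg; Δv = 293×9.81×ln(5.21) = 2874.3×1.6506 ≈ 4744 m/s.
Stage 2: m₀ = 38,060 kg, m_f = 38,060 − 29,000 = 9,060 kg; Δv = 262×9.81×ln(4.201) = 2570.2×1.4353 ≈ 3689 m/s.
Total Δv = 4744 + 3689 = 8433 m/s.

Δv ≈ 8430 m/s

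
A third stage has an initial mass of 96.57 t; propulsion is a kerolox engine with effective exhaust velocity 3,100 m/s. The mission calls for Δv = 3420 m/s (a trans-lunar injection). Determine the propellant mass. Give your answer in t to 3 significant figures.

m₀/m_f = exp(Δv / v_e) = exp(3420 / 3100.0) = exp(1.1032) = 3.0139.
m_f = 96.57 / 3.0139 = 32.0415 t, so propellant = m₀ − m_f = 96.57 − 32.0415 = 64.5285 t.

propellant mass ≈ 64.5 t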